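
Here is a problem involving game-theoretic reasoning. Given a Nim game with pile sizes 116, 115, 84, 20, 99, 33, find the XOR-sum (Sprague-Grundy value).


We need the XOR (exclusive or) of all pile sizes.
After XOR-ing pile 1 (size 116): 0 XOR 116 = 116
After XOR-ing pile 2 (size 115): 116 XOR 115 = 7
After XOR-ing pile 3 (size 84): 7 XOR 84 = 83
After XOR-ing pile 4 (size 20): 83 XOR 20 = 71
After XOR-ing pile 5 (size 99): 71 XOR 99 = 36
After XOR-ing pile 6 (size 33): 36 XOR 33 = 5
The Nim-value of this position is 5.

5


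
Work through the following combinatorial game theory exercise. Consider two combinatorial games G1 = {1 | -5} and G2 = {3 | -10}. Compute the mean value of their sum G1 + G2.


G1 = {1 | -5}, G2 = {3 | -10}
Each is a switch {a | b} with numbers a > b; its mean value is (a + b)/2, and mean value is additive over game sums: m(G1 + G2) = m(G1) + m(G2).
Mean of G1 = (1 + (-5))/2 = -4/2 = -2
Mean of G2 = (3 + (-10))/2 = -7/2 = -7/2
Mean of G1 + G2 = -2 + -7/2 = -11/2

-11/2


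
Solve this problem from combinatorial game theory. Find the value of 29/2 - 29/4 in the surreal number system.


x = 29/2, y = 29/4
Converting to common denominator: 4
x = 58/4, y = 29/4
x - y = 29/2 - 29/4 = 29/4

29/4


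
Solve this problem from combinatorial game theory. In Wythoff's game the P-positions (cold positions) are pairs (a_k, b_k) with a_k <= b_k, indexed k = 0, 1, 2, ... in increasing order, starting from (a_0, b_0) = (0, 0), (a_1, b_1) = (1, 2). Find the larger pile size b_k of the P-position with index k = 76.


By Wythoff's theorem, a_k = floor(k * phi) and b_k = floor(k * phi^2) = a_k + k, where phi = (1 + sqrt(5))/2 is the golden ratio.
phi = (1 + sqrt(5))/2 = 1.618034
phi^2 = phi + 1 = 2.618034
k = 76
k * phi^2 = 76 * 2.618034 = 198.970583
b_76 = floor(k * phi^2) = 198 (check: a_76 + k = 122 + 76 = 198)

198


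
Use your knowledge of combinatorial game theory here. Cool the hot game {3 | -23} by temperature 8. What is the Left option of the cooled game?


Original game: {3 | -23} (a switch {a | b} with a > b).
Cooling by t (for t below the temperature (a - b)/2 = 13) taxes each move by t: {a | b} cooled by t is {a - t | b + t}.
Cooling amount: t = 8
Cooled Left option: 3 - 8 = -5
Cooled Right option: -23 + 8 = -15
Cooled game: {-5 | -15}
Left option = -5

-5


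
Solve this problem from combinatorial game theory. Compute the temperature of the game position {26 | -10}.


The game is {26 | -10}, a switch {a | b} with numbers a > b.
Cooling {a | b} by t gives {a - t | b + t}, which stops being hot when a - t = b + t, i.e. at t = (a - b)/2. So the temperature of a switch is (a - b)/2.
Temperature = (Left option - Right option) / 2
= (26 - (-10)) / 2
= 36 / 2
= 18

18


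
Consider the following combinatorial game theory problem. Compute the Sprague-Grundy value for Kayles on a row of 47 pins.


Kayles: a move removes 1 or 2 adjacent pins from a contiguous row.
Removing pins from a row of k leaves two independent rows (a, b) with a + b = k - 1 (one pin) or a + b = k - 2 (two pins); an end removal gives a = 0.
By Sprague-Grundy, G(k) = mex{ G(a) XOR G(b) } over all these splits. G(0) = 0.
G(1): splits (0,0):0^0=0 -> mex({0}) = 1
G(2): splits (0,1):0^1=1 (0,0):0^0=0 -> mex({0, 1}) = 2
G(3): splits (0,2):0^2=2 (1,1):1^1=0 (0,1):0^1=1 -> mex({0, 1, 2}) = 3
G(4): splits (0,3):0^3=3 (1,2):1^2=3 (0,2):0^2=2 (1,1):1^1=0 -> mex({0, 2, 3}) = 1
G(5): splits (0,4):0^1=1 (1,3):1^3=2 (2,2):2^2=0 (0,3):0^3=3 (1,2):1^2=3 -> mex({0, 1, 2, 3}) = 4
G(6) = mex({0, 1, 2, 4}) = 3
G(7) = mex({0, 1, 3, 4, 5}) = 2
G(8) = mex({0, 2, 3, 5, 6}) = 1
G(9) = mex({0, 1, 2, 3, 6, 7}) = 4
G(10) = mex({0, 1, 3, 4, 5, 7}) = 2
G(11) = mex({0, 1, 2, 3, 4, 5}) = 6
G(12) = mex({0, 1, 2, 3, 5, 6, 7}) = 4
G(13) = mex({0, 2, 3, 4, 6, 7}) = 1
G(14) = mex({0, 1, 4, 5, 6, 7}) = 2
G(15) = mex({0, 1, 2, 3, 4, 5, 6}) = 7
G(16) = mex({0, 2, 3, 5, 6, 7}) = 1
G(17) = mex({0, 1, 2, 3, 5, 6, 7}) = 4
G(18) = mex({0, 1, 2, 4, 5, 6}) = 3
G(19) = mex({0, 1, 3, 4, 5, 7}) = 2
G(20) = mex({0, 2, 3, 4, 5, 6, 7}) = 1
G(21) = mex({0, 1, 2, 3, 5, 6, 7}) = 4
G(22) = mex({0, 1, 2, 3, 4, 5, 7}) = 6
G(23) = mex({0, 1, 2, 3, 4, 5, 6}) = 7
G(24) = mex({0, 1, 2, 3, 5, 6, 7}) = 4
G(25) = mex({0, 2, 3, 4, 6, 7}) = 1
G(26) = mex({0, 1, 3, 4, 5, 6, 7}) = 2
G(27) = mex({0, 1, 2, 3, 4, 5, 6, 7}) = 8
G(28) = mex({0, 1, 2, 3, 4, 6, 7, 8}) = 5
G(29) = mex({0, 1, 2, 3, 5, 6, 7, 8, 9}) = 4
G(30) = mex({0, 1, 2, 3, 4, 5, 6, 9, 10}) = 7
G(31) = mex({0, 1, 3, 4, 5, 7, 10, 11}) = 2
G(32) = mex({0, 2, 3, 4, 5, 6, 7, 9, 11}) = 1
G(33) = mex({0, 1, 2, 3, 4, 5, 6, 7, 9, 12}) = 8
G(34) = mex({0, 1, 2, 3, 4, 5, 7, 8, 11, 12}) = 6
G(35) = mex({0, 1, 2, 3, 4, 5, 6, 8, 9, 10, 11}) = 7
G(36) = mex({0, 1, 2, 3, 5, 6, 7, 9, 10}) = 4
G(37) = mex({0, 2, 3, 4, 6, 7, 9, 10, 11, 12}) = 1
G(38) = mex({0, 1, 3, 4, 5, 6, 7, 9, 10, 11, 12}) = 2
G(39) = mex({0, 1, 2, 4, 5, 6, 7, 9, 10, 12, 14}) = 3
G(40) = mex({0, 2, 3, 4, 6, 7, 11, 12, 14}) = 1
G(41) = mex({0, 1, 2, 3, 5, 6, 7, 9, 10, 11, 12}) = 4
G(42) = mex({0, 1, 2, 3, 4, 5, 6, 9, 10}) = 7
G(43) = mex({0, 1, 3, 4, 5, 7, 9, 10, 12, 15}) = 2
G(44) = mex({0, 2, 3, 4, 5, 6, 7, 9, 10, 12, 15}) = 1
G(45) = mex({0, 1, 2, 3, 4, 5, 6, 7, 9, 10, 12, 14}) = 8
G(46) = mex({0, 1, 3, 4, 5, 7, 8, 11, 12, 14}) = 2
G(47) = mex({0, 1, 2, 3, 4, 5, 6, 8, 9, 10, 11, 12}) = 7
Therefore G(47) = 7.

7


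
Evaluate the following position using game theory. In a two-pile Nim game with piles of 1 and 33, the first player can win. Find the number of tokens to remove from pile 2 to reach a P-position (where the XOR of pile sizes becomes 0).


Piles: 1 and 33
Current XOR: 1 XOR 33 = 32 (non-zero, so this is an N-position).
To make the XOR zero, we need to find a move that balances the piles.
For pile 2 (size 33): target = 33 XOR 32 = 1
We reduce pile 2 from 33 to 1.
Tokens removed: 33 - 1 = 32
Verification: 1 XOR 1 = 0

32


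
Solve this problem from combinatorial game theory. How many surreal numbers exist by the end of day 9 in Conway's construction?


Day 0: {|} = 0 is born. Count = 1.
Day n: the number of surreal numbers born by day n is 2^(n+1) - 1.
By day 0: 2^1 - 1 = 1
By day 1: 2^2 - 1 = 3
By day 2: 2^3 - 1 = 7
By day 3: 2^4 - 1 = 15
By day 4: 2^5 - 1 = 31
By day 5: 2^6 - 1 = 63
By day 6: 2^7 - 1 = 127
By day 7: 2^8 - 1 = 255
By day 8: 2^9 - 1 = 511
By day 9: 2^10 - 1 = 1023
By day 9: 1023 surreal numbers.

1023


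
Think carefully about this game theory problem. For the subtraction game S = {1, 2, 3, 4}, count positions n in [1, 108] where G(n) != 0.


Subtraction set S = {1, 2, 3, 4}, so G(n) = n mod 5.
G(n) = 0 when n is a multiple of 5.
Multiples of 5 in [1, 108]: 21
N-positions (nonzero Grundy) = 108 - 21 = 87

87


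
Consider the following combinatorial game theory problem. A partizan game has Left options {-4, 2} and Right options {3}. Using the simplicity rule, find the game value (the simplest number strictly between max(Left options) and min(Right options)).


Left options: {-4, 2}, max = 2
Right options: {3}, min = 3
All options are numbers and max(Left) < min(Right), so by the simplicity theorem the value is the simplest (earliest-born) number strictly between 2 and 3.
No integer lies strictly between 2 and 3, so the value is the dyadic rational m/2^k in the interval with the smallest k (then m odd); search k = 1, 2, ...:
Denominator 2: 5/2 lies strictly between 2 and 3 -- found.
The simplest number in the interval is 5/2.
Game value = 5/2

5/2


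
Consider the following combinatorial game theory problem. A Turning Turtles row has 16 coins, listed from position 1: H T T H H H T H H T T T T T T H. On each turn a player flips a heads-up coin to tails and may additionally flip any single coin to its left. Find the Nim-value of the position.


Coins: H T T H H H T H H T T T T T T H
Key fact: a single head at position k behaves exactly like a Nim heap of size k (turning it to T and optionally flipping a coin at j < k corresponds to moving the heap from k to j, or to 0), and heads combine as a disjunctive sum (two heads at the same place would cancel, matching j XOR j = 0). So the Nim-value is the XOR of the 1-indexed positions of the heads.
Face-up positions (1-indexed): [1, 4, 5, 6, 8, 9, 16]
XOR 0 with 1: 0 XOR 1 = 1
XOR 1 with 4: 1 XOR 4 = 5
XOR 5 with 5: 5 XOR 5 = 0
XOR 0 with 6: 0 XOR 6 = 6
XOR 6 with 8: 6 XOR 8 = 14
XOR 14 with 9: 14 XOR 9 = 7
XOR 7 with 16: 7 XOR 16 = 23
Nim-value = 23

23


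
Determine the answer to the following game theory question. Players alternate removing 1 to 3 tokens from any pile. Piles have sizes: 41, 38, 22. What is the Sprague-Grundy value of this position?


Subtraction set: {1, 2, 3}
For this subtraction set, G(n) = n mod 4 (period = max + 1 = 4).
Pile 1 (size 41): G(41) = 41 mod 4 = 1
Pile 2 (size 38): G(38) = 38 mod 4 = 2
Pile 3 (size 22): G(22) = 22 mod 4 = 2
Total Grundy value = XOR of all: 1 XOR 2 XOR 2 = 1

1


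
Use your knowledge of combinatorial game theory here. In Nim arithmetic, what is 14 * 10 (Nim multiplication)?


Nim multiplication is bilinear over XOR: (u XOR v) * w = (u*w) XOR (v*w).
So we split each operand into its bit components and XOR the pairwise Nim products.
14 = 2 + 4 + 8 (as XOR of powers of 2).
10 = 2 + 8 (as XOR of powers of 2).
Using the standard Nim-product table on single bits:
  2*2 = 3,   2*4 = 8,   2*8 = 12,
  4*4 = 6,   4*8 = 11,  8*8 = 13,
and  1*x = x (identity), k*l = l*k (commutative).
Pairwise Nim products:
  2 * 2 = 3
  2 * 8 = 12
  4 * 2 = 8
  4 * 8 = 11
  8 * 2 = 12
  8 * 8 = 13
XOR them: 3 XOR 12 XOR 8 XOR 11 XOR 12 XOR 13 = 13.
Result: 14 * 10 = 13 (in Nim).

13


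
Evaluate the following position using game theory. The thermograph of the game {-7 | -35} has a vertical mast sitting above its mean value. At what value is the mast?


Game = {-7 | -35}, a switch {a | b} with numbers a > b.
Its thermograph has left wall a - t and right wall b + t, which meet at t = (a - b)/2, where both equal (a + b)/2. So the mast (mean value) is at (a + b)/2.
Mean = (-7 + (-35))/2 = -42/2 = -21

-21


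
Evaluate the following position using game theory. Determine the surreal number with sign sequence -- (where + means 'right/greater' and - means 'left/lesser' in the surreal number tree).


Sign expansion: --
Rule: track bounds (lo, hi), initially (-inf, +inf). On '+', the current value becomes lo and we move to the simplest number in (value, hi): value + 1 if hi = +inf, otherwise the midpoint (value + hi)/2. On '-', the current value becomes hi and we move to value - 1 if lo = -inf, otherwise the midpoint (lo + value)/2.
Start at 0.
Step 1: sign = -, move left. Bounds: (-inf, 0). Value = -1
Step 2: sign = -, move left. Bounds: (-inf, -1). Value = -2
The surreal number with sign expansion -- is -2.

-2


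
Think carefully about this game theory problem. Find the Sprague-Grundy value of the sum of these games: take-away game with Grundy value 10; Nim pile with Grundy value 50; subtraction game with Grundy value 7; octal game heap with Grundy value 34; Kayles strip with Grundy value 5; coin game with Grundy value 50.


By the Sprague-Grundy theorem, the Grundy value of a sum of games is the XOR of individual Grundy values.
take-away game: Grundy value = 10. Running XOR: 0 XOR 10 = 10
Nim pile: Grundy value = 50. Running XOR: 10 XOR 50 = 56
subtraction game: Grundy value = 7. Running XOR: 56 XOR 7 = 63
octal game heap: Grundy value = 34. Running XOR: 63 XOR 34 = 29
Kayles strip: Grundy value = 5. Running XOR: 29 XOR 5 = 24
coin game: Grundy value = 50. Running XOR: 24 XOR 50 = 42
The combined Grundy value is 42.

42


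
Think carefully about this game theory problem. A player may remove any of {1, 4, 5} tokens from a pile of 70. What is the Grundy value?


The subtraction set is S = {1, 4, 5}.
G(k) = mex{ G(k - s) : s in S, s <= k }. We compute iteratively: G(0) = 0.
G(1) = mex({0}) = 1
G(2) = mex({1}) = 0
G(3) = mex({0}) = 1
G(4) = mex({0, 1}) = 2
G(5) = mex({0, 1, 2}) = 3
G(6) = mex({0, 1, 3}) = 2
G(7) = mex({0, 1, 2}) = 3
G(8) = mex({1, 2, 3}) = 0
G(9) = mex({0, 2, 3}) = 1
G(10) = mex({1, 2, 3}) = 0
G(11) = mex({0, 2, 3}) = 1
G(12) = mex({0, 1, 3}) = 2
Observe that G(8)..G(12) = 0, 1, 0, 1, 2 repeats G(0)..G(4) = 0, 1, 0, 1, 2.
For k >= max(S) = 5, G(k) is determined by the previous 5 values G(k-5)..G(k-1); a window of 5 consecutive values has recurred shifted by 8, so by induction G(k + 8) = G(k) for all k >= 0: the sequence is periodic from the start with period 8.
One period: G(0..7) = 0, 1, 0, 1, 2, 3, 2, 3.
70 mod 8 = 6, so G(70) = G(6) = 2.

2


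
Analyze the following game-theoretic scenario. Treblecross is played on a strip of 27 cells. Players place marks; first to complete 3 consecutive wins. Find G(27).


Treblecross: place X on empty cells; 3-in-a-row wins.
Playing within two cells of an existing X lets the opponent win at once, so sensible play treats the cells i-2..i+2 around each X as dead. The player left with no safe cell loses, so this is a normal-play take-away game on strips of safe cells.
Placing X at cell i (0-indexed) of a strip of k safe cells leaves independent strips of sizes max(0, i-2) and max(0, k-i-3). Hence G(k) = mex{ G(max(0,i-2)) XOR G(max(0,k-i-3)) : 0 <= i < k }, with G(0) = 0.
G(1): splits (0,0):0^0=0 -> mex({0}) = 1
G(2): splits (0,0):0^0=0 -> mex({0}) = 1
G(3): splits (0,0):0^0=0 -> mex({0}) = 1
G(4): splits (0,1):0^1=1 (0,0):0^0=0 -> mex({0, 1}) = 2
G(5): splits (0,2):0^1=1 (0,1):0^1=1 (0,0):0^0=0 -> mex({0, 1}) = 2
G(6) = mex({1}) = 0
G(7) = mex({0, 1, 2}) = 3
G(8) = mex({0, 1, 2}) = 3
G(9) = mex({0, 2}) = 1
G(10) = mex({0, 2, 3}) = 1
G(11) = mex({0, 3}) = 1
G(12) = mex({1, 3}) = 0
G(13) = mex({0, 1, 2, 3}) = 4
G(14) = mex({0, 1, 2}) = 3
G(15) = mex({0, 1, 2}) = 3
G(16) = mex({0, 1, 2, 4}) = 3
G(17) = mex({0, 1, 3, 4}) = 2
G(18) = mex({0, 1, 3, 4}) = 2
G(19) = mex({0, 1, 3, 5}) = 2
G(20) = mex({0, 1, 2, 3, 5}) = 4
G(21) = mex({0, 1, 2, 3, 5}) = 4
G(22) = mex({1, 2, 6}) = 0
G(23) = mex({0, 1, 2, 3, 4, 6}) = 5
G(24) = mex({0, 1, 2, 3, 4}) = 5
G(25) = mex({0, 1, 3, 4, 7}) = 2
G(26) = mex({0, 1, 3, 4, 5, 7}) = 2
G(27) = mex({0, 1, 3, 5}) = 2
Therefore G(27) = 2.

2


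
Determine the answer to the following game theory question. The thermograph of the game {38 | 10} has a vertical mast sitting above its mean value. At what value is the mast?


Game = {38 | 10}, a switch {a | b} with numbers a > b.
Its thermograph has left wall a - t and right wall b + t, which meet at t = (a - b)/2, where both equal (a + b)/2. So the mast (mean value) is at (a + b)/2.
Mean = (38 + (10))/2 = 48/2 = 24

24


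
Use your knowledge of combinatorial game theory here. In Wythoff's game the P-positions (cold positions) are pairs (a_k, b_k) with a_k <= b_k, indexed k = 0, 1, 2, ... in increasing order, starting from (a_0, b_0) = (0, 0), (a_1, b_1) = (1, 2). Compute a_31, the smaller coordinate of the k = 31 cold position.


By Wythoff's theorem, a_k = floor(k * phi) and b_k = floor(k * phi^2) = a_k + k, where phi = (1 + sqrt(5))/2 is the golden ratio.
phi = (1 + sqrt(5))/2 = 1.618034
k = 31
k * phi = 31 * 1.618034 = 50.159054
a_31 = floor(k * phi) = 50

50


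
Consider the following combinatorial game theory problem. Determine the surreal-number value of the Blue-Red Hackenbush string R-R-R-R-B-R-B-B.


Edges (from ground): R-R-R-R-B-R-B-B
By Berlekamp's sign-expansion rule, a Blue-Red Hackenbush stalk has the value of the surreal number whose sign sequence is the edge sequence with B -> + and R -> -.
Sign sequence: ----+-++
Trace the sign expansion in the surreal number tree, starting from 0:
Edge 1: R (sign -) -> bounds (-inf, 0), value = -1
Edge 2: R (sign -) -> bounds (-inf, -1), value = -2
Edge 3: R (sign -) -> bounds (-inf, -2), value = -3
Edge 4: R (sign -) -> bounds (-inf, -3), value = -4
Edge 5: B (sign +) -> bounds (-4, -3), value = -7/2
Edge 6: R (sign -) -> bounds (-4, -7/2), value = -15/4
Edge 7: B (sign +) -> bounds (-15/4, -7/2), value = -29/8
Edge 8: B (sign +) -> bounds (-29/8, -7/2), value = -57/16
Game value = -57/16

-57/16


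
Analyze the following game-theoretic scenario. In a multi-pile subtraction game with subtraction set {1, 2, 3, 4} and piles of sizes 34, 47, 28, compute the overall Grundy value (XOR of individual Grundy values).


Subtraction set: {1, 2, 3, 4}
For this subtraction set, G(n) = n mod 5 (period = max + 1 = 5).
Pile 1 (size 34): G(34) = 34 mod 5 = 4
Pile 2 (size 47): G(47) = 47 mod 5 = 2
Pile 3 (size 28): G(28) = 28 mod 5 = 3
Total Grundy value = XOR of all: 4 XOR 2 XOR 3 = 5

5


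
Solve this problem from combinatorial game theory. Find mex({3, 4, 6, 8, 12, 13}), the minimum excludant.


Set = {3, 4, 6, 8, 12, 13}
0 is NOT in the set. This is the mex.
mex = 0

0


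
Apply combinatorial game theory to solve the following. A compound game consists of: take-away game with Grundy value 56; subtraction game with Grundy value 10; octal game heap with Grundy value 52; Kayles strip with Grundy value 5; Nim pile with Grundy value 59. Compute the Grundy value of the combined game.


By the Sprague-Grundy theorem, the Grundy value of a sum of games is the XOR of individual Grundy values.
take-away game: Grundy value = 56. Running XOR: 0 XOR 56 = 56
subtraction game: Grundy value = 10. Running XOR: 56 XOR 10 = 50
octal game heap: Grundy value = 52. Running XOR: 50 XOR 52 = 6
Kayles strip: Grundy value = 5. Running XOR: 6 XOR 5 = 3
Nim pile: Grundy value = 59. Running XOR: 3 XOR 59 = 56
The combined Grundy value is 56.

56


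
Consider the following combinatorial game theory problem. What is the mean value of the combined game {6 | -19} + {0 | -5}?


G1 = {6 | -19}, G2 = {0 | -5}
Each is a switch {a | b} with numbers a > b; its mean value is (a + b)/2, and mean value is additive over game sums: m(G1 + G2) = m(G1) + m(G2).
Mean of G1 = (6 + (-19))/2 = -13/2 = -13/2
Mean of G2 = (0 + (-5))/2 = -5/2 = -5/2
Mean of G1 + G2 = -13/2 + -5/2 = -9

-9


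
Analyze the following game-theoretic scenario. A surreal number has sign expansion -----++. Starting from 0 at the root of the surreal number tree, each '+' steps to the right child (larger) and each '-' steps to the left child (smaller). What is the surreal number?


Sign expansion: -----++
Rule: track bounds (lo, hi), initially (-inf, +inf). On '+', the current value becomes lo and we move to the simplest number in (value, hi): value + 1 if hi = +inf, otherwise the midpoint (value + hi)/2. On '-', the current value becomes hi and we move to value - 1 if lo = -inf, otherwise the midpoint (lo + value)/2.
Start at 0.
Step 1: sign = -, move left. Bounds: (-inf, 0). Value = -1
Step 2: sign = -, move left. Bounds: (-inf, -1). Value = -2
Step 3: sign = -, move left. Bounds: (-inf, -2). Value = -3
Step 4: sign = -, move left. Bounds: (-inf, -3). Value = -4
Step 5: sign = -, move left. Bounds: (-inf, -4). Value = -5
Step 6: sign = +, move right. Bounds: (-5, -4). Value = -9/2
Step 7: sign = +, move right. Bounds: (-9/2, -4). Value = -17/4
The surreal number with sign expansion -----++ is -17/4.

-17/4


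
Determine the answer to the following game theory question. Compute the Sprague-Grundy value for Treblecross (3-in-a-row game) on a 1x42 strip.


Treblecross: place X on empty cells; 3-in-a-row wins.
Playing within two cells of an existing X lets the opponent win at once, so sensible play treats the cells i-2..i+2 around each X as dead. The player left with no safe cell loses, so this is a normal-play take-away game on strips of safe cells.
Placing X at cell i (0-indexed) of a strip of k safe cells leaves independent strips of sizes max(0, i-2) and max(0, k-i-3). Hence G(k) = mex{ G(max(0,i-2)) XOR G(max(0,k-i-3)) : 0 <= i < k }, with G(0) = 0.
G(1): splits (0,0):0^0=0 -> mex({0}) = 1
G(2): splits (0,0):0^0=0 -> mex({0}) = 1
G(3): splits (0,0):0^0=0 -> mex({0}) = 1
G(4): splits (0,1):0^1=1 (0,0):0^0=0 -> mex({0, 1}) = 2
G(5): splits (0,2):0^1=1 (0,1):0^1=1 (0,0):0^0=0 -> mex({0, 1}) = 2
G(6) = mex({1}) = 0
G(7) = mex({0, 1, 2}) = 3
G(8) = mex({0, 1, 2}) = 3
G(9) = mex({0, 2}) = 1
G(10) = mex({0, 2, 3}) = 1
G(11) = mex({0, 3}) = 1
G(12) = mex({1, 3}) = 0
G(13) = mex({0, 1, 2, 3}) = 4
G(14) = mex({0, 1, 2}) = 3
G(15) = mex({0, 1, 2}) = 3
G(16) = mex({0, 1, 2, 4}) = 3
G(17) = mex({0, 1, 3, 4}) = 2
G(18) = mex({0, 1, 3, 4}) = 2
G(19) = mex({0, 1, 3, 5}) = 2
G(20) = mex({0, 1, 2, 3, 5}) = 4
G(21) = mex({0, 1, 2, 3, 5}) = 4
G(22) = mex({1, 2, 6}) = 0
G(23) = mex({0, 1, 2, 3, 4, 6}) = 5
G(24) = mex({0, 1, 2, 3, 4}) = 5
G(25) = mex({0, 1, 3, 4, 7}) = 2
G(26) = mex({0, 1, 3, 4, 5, 7}) = 2
G(27) = mex({0, 1, 3, 5}) = 2
G(28) = mex({0, 1, 2, 5}) = 3
G(29) = mex({0, 1, 2, 4, 5, 6}) = 3
G(30) = mex({1, 2, 4, 6}) = 0
G(31) = mex({0, 1, 2, 3, 4, 6}) = 5
G(32) = mex({1, 2, 3, 4, 7}) = 0
G(33) = mex({0, 3, 7}) = 1
G(34) = mex({0, 2, 3, 5, 7}) = 1
G(35) = mex({0, 2, 3, 5, 6}) = 1
G(36) = mex({0, 1, 2, 5, 6}) = 3
G(37) = mex({0, 1, 2, 4, 5, 6}) = 3
G(38) = mex({0, 1, 2, 4}) = 3
G(39) = mex({0, 1, 2, 3, 4, 7}) = 5
G(40) = mex({0, 1, 2, 3, 4, 5, 7}) = 6
G(41) = mex({0, 1, 2, 3, 5, 7}) = 4
G(42) = mex({0, 1, 2, 3, 5, 6, 7}) = 4
Therefore G(42) = 4.

4


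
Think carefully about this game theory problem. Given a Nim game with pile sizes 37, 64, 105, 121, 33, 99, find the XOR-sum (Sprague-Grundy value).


We need the XOR (exclusive or) of all pile sizes.
After XOR-ing pile 1 (size 37): 0 XOR 37 = 37
After XOR-ing pile 2 (size 64): 37 XOR 64 = 101
After XOR-ing pile 3 (size 105): 101 XOR 105 = 12
After XOR-ing pile 4 (size 121): 12 XOR 121 = 117
After XOR-ing pile 5 (size 33): 117 XOR 33 = 84
After XOR-ing pile 6 (size 99): 84 XOR 99 = 55
The Nim-value of this position is 55.

55


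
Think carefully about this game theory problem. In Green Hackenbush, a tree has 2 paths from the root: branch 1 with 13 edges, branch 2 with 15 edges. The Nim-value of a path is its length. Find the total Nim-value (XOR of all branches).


The tree has 2 branches from the ground vertex.
In Green Hackenbush, the Nim-value of a simple path of length k is k.
Branch 1: length 13, Nim-value = 13
Branch 2: length 15, Nim-value = 15
Total Nim-value = XOR of all branch values:
0 XOR 13 = 13
13 XOR 15 = 2
Nim-value of the tree = 2

2


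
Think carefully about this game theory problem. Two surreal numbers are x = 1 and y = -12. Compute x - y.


x = 1, y = -12
x - y = 1 - -12 = 13

13


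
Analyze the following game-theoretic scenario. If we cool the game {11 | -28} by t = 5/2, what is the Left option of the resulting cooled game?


Original game: {11 | -28} (a switch {a | b} with a > b).
Cooling by t (for t below the temperature (a - b)/2 = 39/2) taxes each move by t: {a | b} cooled by t is {a - t | b + t}.
Cooling amount: t = 5/2
Cooled Left option: 11 - 5/2 = 17/2
Cooled Right option: -28 + 5/2 = -51/2
Cooled game: {17/2 | -51/2}
Left option = 17/2

17/2


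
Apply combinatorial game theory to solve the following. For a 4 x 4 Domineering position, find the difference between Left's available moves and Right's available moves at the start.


Board is 4 x 4 (rows x cols).
Left (vertical) placements: (rows-1) * cols = 3 * 4 = 12
Right (horizontal) placements: rows * (cols-1) = 4 * 3 = 12
Advantage = Left - Right = 12 - 12 = 0

0


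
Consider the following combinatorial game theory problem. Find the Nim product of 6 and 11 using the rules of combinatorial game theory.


Nim multiplication is bilinear over XOR: (u XOR v) * w = (u*w) XOR (v*w).
So we split each operand into its bit components and XOR the pairwise Nim products.
6 = 2 + 4 (as XOR of powers of 2).
11 = 1 + 2 + 8 (as XOR of powers of 2).
Using the standard Nim-product table on single bits:
  2*2 = 3,   2*4 = 8,   2*8 = 12,
  4*4 = 6,   4*8 = 11,  8*8 = 13,
and  1*x = x (identity), k*l = l*k (commutative).
Pairwise Nim products:
  2 * 1 = 2
  2 * 2 = 3
  2 * 8 = 12
  4 * 1 = 4
  4 * 2 = 8
  4 * 8 = 11
XOR them: 2 XOR 3 XOR 12 XOR 4 XOR 8 XOR 11 = 10.
Result: 6 * 11 = 10 (in Nim).

10


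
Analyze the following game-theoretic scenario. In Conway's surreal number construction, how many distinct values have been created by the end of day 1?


Day 0: {|} = 0 is born. Count = 1.
Day n: the number of surreal numbers born by day n is 2^(n+1) - 1.
By day 0: 2^1 - 1 = 1
By day 1: 2^2 - 1 = 3
By day 1: 3 surreal numbers.

3


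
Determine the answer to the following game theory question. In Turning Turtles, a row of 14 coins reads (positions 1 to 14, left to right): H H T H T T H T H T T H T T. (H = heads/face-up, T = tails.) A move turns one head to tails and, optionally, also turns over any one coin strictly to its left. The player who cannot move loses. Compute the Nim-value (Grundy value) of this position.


Coins: H H T H T T H T H T T H T T
Key fact: a single head at position k behaves exactly like a Nim heap of size k (turning it to T and optionally flipping a coin at j < k corresponds to moving the heap from k to j, or to 0), and heads combine as a disjunctive sum (two heads at the same place would cancel, matching j XOR j = 0). So the Nim-value is the XOR of the 1-indexed positions of the heads.
Face-up positions (1-indexed): [1, 2, 4, 7, 9, 12]
XOR 0 with 1: 0 XOR 1 = 1
XOR 1 with 2: 1 XOR 2 = 3
XOR 3 with 4: 3 XOR 4 = 7
XOR 7 with 7: 7 XOR 7 = 0
XOR 0 with 9: 0 XOR 9 = 9
XOR 9 with 12: 9 XOR 12 = 5
Nim-value = 5

5


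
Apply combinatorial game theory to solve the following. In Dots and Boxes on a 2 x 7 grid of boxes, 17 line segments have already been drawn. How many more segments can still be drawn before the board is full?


Grid: 2 x 7 boxes, i.e. 3 rows and 8 columns of dots.
Horizontal edges: (rows + 1) * cols = 3 * 7 = 21
Vertical edges: rows * (cols + 1) = 2 * 8 = 16
Total edges: 21 + 16 = 37
Edges drawn: 17
Remaining: 37 - 17 = 20

20


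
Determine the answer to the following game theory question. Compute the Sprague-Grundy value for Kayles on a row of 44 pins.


Kayles: a move removes 1 or 2 adjacent pins from a contiguous row.
Removing pins from a row of k leaves two independent rows (a, b) with a + b = k - 1 (one pin) or a + b = k - 2 (two pins); an end removal gives a = 0.
By Sprague-Grundy, G(k) = mex{ G(a) XOR G(b) } over all these splits. G(0) = 0.
G(1): splits (0,0):0^0=0 -> mex({0}) = 1
G(2): splits (0,1):0^1=1 (0,0):0^0=0 -> mex({0, 1}) = 2
G(3): splits (0,2):0^2=2 (1,1):1^1=0 (0,1):0^1=1 -> mex({0, 1, 2}) = 3
G(4): splits (0,3):0^3=3 (1,2):1^2=3 (0,2):0^2=2 (1,1):1^1=0 -> mex({0, 2, 3}) = 1
G(5): splits (0,4):0^1=1 (1,3):1^3=2 (2,2):2^2=0 (0,3):0^3=3 (1,2):1^2=3 -> mex({0, 1, 2, 3}) = 4
G(6) = mex({0, 1, 2, 4}) = 3
G(7) = mex({0, 1, 3, 4, 5}) = 2
G(8) = mex({0, 2, 3, 5, 6}) = 1
G(9) = mex({0, 1, 2, 3, 6, 7}) = 4
G(10) = mex({0, 1, 3, 4, 5, 7}) = 2
G(11) = mex({0, 1, 2, 3, 4, 5}) = 6
G(12) = mex({0, 1, 2, 3, 5, 6, 7}) = 4
G(13) = mex({0, 2, 3, 4, 6, 7}) = 1
G(14) = mex({0, 1, 4, 5, 6, 7}) = 2
G(15) = mex({0, 1, 2, 3, 4, 5, 6}) = 7
G(16) = mex({0, 2, 3, 5, 6, 7}) = 1
G(17) = mex({0, 1, 2, 3, 5, 6, 7}) = 4
G(18) = mex({0, 1, 2, 4, 5, 6}) = 3
G(19) = mex({0, 1, 3, 4, 5, 7}) = 2
G(20) = mex({0, 2, 3, 4, 5, 6, 7}) = 1
G(21) = mex({0, 1, 2, 3, 5, 6, 7}) = 4
G(22) = mex({0, 1, 2, 3, 4, 5, 7}) = 6
G(23) = mex({0, 1, 2, 3, 4, 5, 6}) = 7
G(24) = mex({0, 1, 2, 3, 5, 6, 7}) = 4
G(25) = mex({0, 2, 3, 4, 6, 7}) = 1
G(26) = mex({0, 1, 3, 4, 5, 6, 7}) = 2
G(27) = mex({0, 1, 2, 3, 4, 5, 6, 7}) = 8
G(28) = mex({0, 1, 2, 3, 4, 6, 7, 8}) = 5
G(29) = mex({0, 1, 2, 3, 5, 6, 7, 8, 9}) = 4
G(30) = mex({0, 1, 2, 3, 4, 5, 6, 9, 10}) = 7
G(31) = mex({0, 1, 3, 4, 5, 7, 10, 11}) = 2
G(32) = mex({0, 2, 3, 4, 5, 6, 7, 9, 11}) = 1
G(33) = mex({0, 1, 2, 3, 4, 5, 6, 7, 9, 12}) = 8
G(34) = mex({0, 1, 2, 3, 4, 5, 7, 8, 11, 12}) = 6
G(35) = mex({0, 1, 2, 3, 4, 5, 6, 8, 9, 10, 11}) = 7
G(36) = mex({0, 1, 2, 3, 5, 6, 7, 9, 10}) = 4
G(37) = mex({0, 2, 3, 4, 6, 7, 9, 10, 11, 12}) = 1
G(38) = mex({0, 1, 3, 4, 5, 6, 7, 9, 10, 11, 12}) = 2
G(39) = mex({0, 1, 2, 4, 5, 6, 7, 9, 10, 12, 14}) = 3
G(40) = mex({0, 2, 3, 4, 6, 7, 11, 12, 14}) = 1
G(41) = mex({0, 1, 2, 3, 5, 6, 7, 9, 10, 11, 12}) = 4
G(42) = mex({0, 1, 2, 3, 4, 5, 6, 9, 10}) = 7
G(43) = mex({0, 1, 3, 4, 5, 7, 9, 10, 12, 15}) = 2
G(44) = mex({0, 2, 3, 4, 5, 6, 7, 9, 10, 12, 15}) = 1
Therefore G(44) = 1.

1


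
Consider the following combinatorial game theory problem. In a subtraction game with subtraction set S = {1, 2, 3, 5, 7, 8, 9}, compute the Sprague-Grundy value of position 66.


The subtraction set is S = {1, 2, 3, 5, 7, 8, 9}.
G(k) = mex{ G(k - s) : s in S, s <= k }. We compute iteratively: G(0) = 0.
G(1) = mex({0}) = 1
G(2) = mex({0, 1}) = 2
G(3) = mex({0, 1, 2}) = 3
G(4) = mex({1, 2, 3}) = 0
G(5) = mex({0, 2, 3}) = 1
G(6) = mex({0, 1, 3}) = 2
G(7) = mex({0, 1, 2}) = 3
G(8) = mex({0, 1, 2, 3}) = 4
G(9) = mex({0, 1, 2, 3, 4}) = 5
G(10) = mex({1, 2, 3, 4, 5}) = 0
G(11) = mex({0, 2, 3, 4, 5}) = 1
G(12) = mex({0, 1, 3, 5}) = 2
G(13) = mex({0, 1, 2, 4}) = 3
G(14) = mex({1, 2, 3, 5}) = 0
G(15) = mex({0, 2, 3, 4}) = 1
G(16) = mex({0, 1, 3, 4, 5}) = 2
G(17) = mex({0, 1, 2, 4, 5}) = 3
G(18) = mex({0, 1, 2, 3, 5}) = 4
Observe that G(10)..G(18) = 0, 1, 2, 3, 0, 1, 2, 3, 4 repeats G(0)..G(8) = 0, 1, 2, 3, 0, 1, 2, 3, 4.
For k >= max(S) = 9, G(k) is determined by the previous 9 values G(k-9)..G(k-1); a window of 9 consecutive values has recurred shifted by 10, so by induction G(k + 10) = G(k) for all k >= 0: the sequence is periodic from the start with period 10.
One period: G(0..9) = 0, 1, 2, 3, 0, 1, 2, 3, 4, 5.
66 mod 10 = 6, so G(66) = G(6) = 2.

2


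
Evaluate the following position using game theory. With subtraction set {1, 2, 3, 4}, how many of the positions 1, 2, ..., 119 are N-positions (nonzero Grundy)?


Subtraction set S = {1, 2, 3, 4}, so G(n) = n mod 5.
G(n) = 0 when n is a multiple of 5.
Multiples of 5 in [1, 119]: 23
N-positions (nonzero Grundy) = 119 - 23 = 96

96


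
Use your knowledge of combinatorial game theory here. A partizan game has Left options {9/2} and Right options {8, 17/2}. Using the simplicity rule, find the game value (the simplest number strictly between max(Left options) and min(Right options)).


Left options: {9/2}, max = 9/2
Right options: {8, 17/2}, min = 8
All options are numbers and max(Left) < min(Right), so by the simplicity theorem the value is the simplest (earliest-born) number strictly between 9/2 and 8.
Integers 5 through 7 all lie strictly between 9/2 and 8.
Among integers, the simplest (lowest birthday = smallest |n|; 0 is born on day 0, +-n on day n) is 5.
No non-integer in the interval can be simpler: if x is a non-integer in the interval, then floor(x) or ceil(x) also lies in the interval (the interval contains an integer), and both are proper prefixes of x's sign expansion, i.e. born earlier. So the game value is 5.
Game value = 5

5


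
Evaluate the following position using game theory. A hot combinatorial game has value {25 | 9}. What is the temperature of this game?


The game is {25 | 9}, a switch {a | b} with numbers a > b.
Cooling {a | b} by t gives {a - t | b + t}, which stops being hot when a - t = b + t, i.e. at t = (a - b)/2. So the temperature of a switch is (a - b)/2.
Temperature = (Left option - Right option) / 2
= (25 - (9)) / 2
= 16 / 2
= 8

8


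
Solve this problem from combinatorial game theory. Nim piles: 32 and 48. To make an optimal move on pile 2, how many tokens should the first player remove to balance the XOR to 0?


Piles: 32 and 48
Current XOR: 32 XOR 48 = 16 (non-zero, so this is an N-position).
To make the XOR zero, we need to find a move that balances the piles.
For pile 2 (size 48): target = 48 XOR 16 = 32
We reduce pile 2 from 48 to 32.
Tokens removed: 48 - 32 = 16
Verification: 32 XOR 32 = 0

16


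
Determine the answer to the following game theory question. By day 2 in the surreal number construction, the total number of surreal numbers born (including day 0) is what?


Day 0: {|} = 0 is born. Count = 1.
Day n: the number of surreal numbers born by day n is 2^(n+1) - 1.
By day 0: 2^1 - 1 = 1
By day 1: 2^2 - 1 = 3
By day 2: 2^3 - 1 = 7
By day 2: 7 surreal numbers.

7


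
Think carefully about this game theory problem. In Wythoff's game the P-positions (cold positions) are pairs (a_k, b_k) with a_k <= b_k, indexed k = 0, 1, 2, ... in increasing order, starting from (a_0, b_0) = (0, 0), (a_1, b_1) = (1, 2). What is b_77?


By Wythoff's theorem, a_k = floor(k * phi) and b_k = floor(k * phi^2) = a_k + k, where phi = (1 + sqrt(5))/2 is the golden ratio.
phi = (1 + sqrt(5))/2 = 1.618034
phi^2 = phi + 1 = 2.618034
k = 77
k * phi^2 = 77 * 2.618034 = 201.588617
b_77 = floor(k * phi^2) = 201 (check: a_77 + k = 124 + 77 = 201)

201


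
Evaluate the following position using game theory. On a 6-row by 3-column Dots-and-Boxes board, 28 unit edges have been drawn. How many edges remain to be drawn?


Grid: 6 x 3 boxes, i.e. 7 rows and 4 columns of dots.
Horizontal edges: (rows + 1) * cols = 7 * 3 = 21
Vertical edges: rows * (cols + 1) = 6 * 4 = 24
Total edges: 21 + 24 = 45
Edges drawn: 28
Remaining: 45 - 28 = 17

17


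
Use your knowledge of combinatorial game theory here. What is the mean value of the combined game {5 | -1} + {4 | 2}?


G1 = {5 | -1}, G2 = {4 | 2}
Each is a switch {a | b} with numbers a > b; its mean value is (a + b)/2, and mean value is additive over game sums: m(G1 + G2) = m(G1) + m(G2).
Mean of G1 = (5 + (-1))/2 = 4/2 = 2
Mean of G2 = (4 + (2))/2 = 6/2 = 3
Mean of G1 + G2 = 2 + 3 = 5

5


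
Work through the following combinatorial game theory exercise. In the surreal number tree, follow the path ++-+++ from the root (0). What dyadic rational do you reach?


Sign expansion: ++-+++
Rule: track bounds (lo, hi), initially (-inf, +inf). On '+', the current value becomes lo and we move to the simplest number in (value, hi): value + 1 if hi = +inf, otherwise the midpoint (value + hi)/2. On '-', the current value becomes hi and we move to value - 1 if lo = -inf, otherwise the midpoint (lo + value)/2.
Start at 0.
Step 1: sign = +, move right. Bounds: (0, +inf). Value = 1
Step 2: sign = +, move right. Bounds: (1, +inf). Value = 2
Step 3: sign = -, move left. Bounds: (1, 2). Value = 3/2
Step 4: sign = +, move right. Bounds: (3/2, 2). Value = 7/4
Step 5: sign = +, move right. Bounds: (7/4, 2). Value = 15/8
Step 6: sign = +, move right. Bounds: (15/8, 2). Value = 31/16
The surreal number with sign expansion ++-+++ is 31/16.

31/16


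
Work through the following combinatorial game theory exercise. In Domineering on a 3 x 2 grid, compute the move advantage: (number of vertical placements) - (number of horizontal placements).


Board is 3 x 2 (rows x cols).
Left (vertical) placements: (rows-1) * cols = 2 * 2 = 4
Right (horizontal) placements: rows * (cols-1) = 3 * 1 = 3
Advantage = Left - Right = 4 - 3 = 1

1


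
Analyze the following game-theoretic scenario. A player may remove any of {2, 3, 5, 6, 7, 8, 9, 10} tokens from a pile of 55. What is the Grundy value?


The subtraction set is S = {2, 3, 5, 6, 7, 8, 9, 10}.
G(k) = mex{ G(k - s) : s in S, s <= k }. We compute iteratively: G(0) = 0.
G(1) = mex({}) = 0
G(2) = mex({0}) = 1
G(3) = mex({0}) = 1
G(4) = mex({0, 1}) = 2
G(5) = mex({0, 1}) = 2
G(6) = mex({0, 1, 2}) = 3
G(7) = mex({0, 1, 2}) = 3
G(8) = mex({0, 1, 2, 3}) = 4
G(9) = mex({0, 1, 2, 3}) = 4
G(10) = mex({0, 1, 2, 3, 4}) = 5
G(11) = mex({0, 1, 2, 3, 4}) = 5
G(12) = mex({1, 2, 3, 4, 5}) = 0
G(13) = mex({1, 2, 3, 4, 5}) = 0
G(14) = mex({0, 2, 3, 4, 5}) = 1
G(15) = mex({0, 2, 3, 4, 5}) = 1
G(16) = mex({0, 1, 3, 4, 5}) = 2
G(17) = mex({0, 1, 3, 4, 5}) = 2
G(18) = mex({0, 1, 2, 4, 5}) = 3
G(19) = mex({0, 1, 2, 4, 5}) = 3
G(20) = mex({0, 1, 2, 3, 5}) = 4
G(21) = mex({0, 1, 2, 3, 5}) = 4
Observe that G(12)..G(21) = 0, 0, 1, 1, 2, 2, 3, 3, 4, 4 repeats G(0)..G(9) = 0, 0, 1, 1, 2, 2, 3, 3, 4, 4.
For k >= max(S) = 10, G(k) is determined by the previous 10 values G(k-10)..G(k-1); a window of 10 consecutive values has recurred shifted by 12, so by induction G(k + 12) = G(k) for all k >= 0: the sequence is periodic from the start with period 12.
One period: G(0..11) = 0, 0, 1, 1, 2, 2, 3, 3, 4, 4, 5, 5.
55 mod 12 = 7, so G(55) = G(7) = 3.

3


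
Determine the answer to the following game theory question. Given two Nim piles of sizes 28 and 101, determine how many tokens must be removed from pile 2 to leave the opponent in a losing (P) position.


Piles: 28 and 101
Current XOR: 28 XOR 101 = 121 (non-zero, so this is an N-position).
To make the XOR zero, we need to find a move that balances the piles.
For pile 2 (size 101): target = 101 XOR 121 = 28
We reduce pile 2 from 101 to 28.
Tokens removed: 101 - 28 = 73
Verification: 28 XOR 28 = 0

73


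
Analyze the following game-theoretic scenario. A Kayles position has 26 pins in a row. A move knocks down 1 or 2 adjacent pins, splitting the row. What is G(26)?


Kayles: a move removes 1 or 2 adjacent pins from a contiguous row.
Removing pins from a row of k leaves two independent rows (a, b) with a + b = k - 1 (one pin) or a + b = k - 2 (two pins); an end removal gives a = 0.
By Sprague-Grundy, G(k) = mex{ G(a) XOR G(b) } over all these splits. G(0) = 0.
G(1): splits (0,0):0^0=0 -> mex({0}) = 1
G(2): splits (0,1):0^1=1 (0,0):0^0=0 -> mex({0, 1}) = 2
G(3): splits (0,2):0^2=2 (1,1):1^1=0 (0,1):0^1=1 -> mex({0, 1, 2}) = 3
G(4): splits (0,3):0^3=3 (1,2):1^2=3 (0,2):0^2=2 (1,1):1^1=0 -> mex({0, 2, 3}) = 1
G(5): splits (0,4):0^1=1 (1,3):1^3=2 (2,2):2^2=0 (0,3):0^3=3 (1,2):1^2=3 -> mex({0, 1, 2, 3}) = 4
G(6) = mex({0, 1, 2, 4}) = 3
G(7) = mex({0, 1, 3, 4, 5}) = 2
G(8) = mex({0, 2, 3, 5, 6}) = 1
G(9) = mex({0, 1, 2, 3, 6, 7}) = 4
G(10) = mex({0, 1, 3, 4, 5, 7}) = 2
G(11) = mex({0, 1, 2, 3, 4, 5}) = 6
G(12) = mex({0, 1, 2, 3, 5, 6, 7}) = 4
G(13) = mex({0, 2, 3, 4, 6, 7}) = 1
G(14) = mex({0, 1, 4, 5, 6, 7}) = 2
G(15) = mex({0, 1, 2, 3, 4, 5, 6}) = 7
G(16) = mex({0, 2, 3, 5, 6, 7}) = 1
G(17) = mex({0, 1, 2, 3, 5, 6, 7}) = 4
G(18) = mex({0, 1, 2, 4, 5, 6}) = 3
G(19) = mex({0, 1, 3, 4, 5, 7}) = 2
G(20) = mex({0, 2, 3, 4, 5, 6, 7}) = 1
G(21) = mex({0, 1, 2, 3, 5, 6, 7}) = 4
G(22) = mex({0, 1, 2, 3, 4, 5, 7}) = 6
G(23) = mex({0, 1, 2, 3, 4, 5, 6}) = 7
G(24) = mex({0, 1, 2, 3, 5, 6, 7}) = 4
G(25) = mex({0, 2, 3, 4, 6, 7}) = 1
G(26) = mex({0, 1, 3, 4, 5, 6, 7}) = 2
Therefore G(26) = 2.

2


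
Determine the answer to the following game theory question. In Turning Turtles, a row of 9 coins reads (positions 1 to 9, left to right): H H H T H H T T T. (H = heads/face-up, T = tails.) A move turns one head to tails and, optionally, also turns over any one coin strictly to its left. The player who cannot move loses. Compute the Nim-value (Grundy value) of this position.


Coins: H H H T H H T T T
Key fact: a single head at position k behaves exactly like a Nim heap of size k (turning it to T and optionally flipping a coin at j < k corresponds to moving the heap from k to j, or to 0), and heads combine as a disjunctive sum (two heads at the same place would cancel, matching j XOR j = 0). So the Nim-value is the XOR of the 1-indexed positions of the heads.
Face-up positions (1-indexed): [1, 2, 3, 5, 6]
XOR 0 with 1: 0 XOR 1 = 1
XOR 1 with 2: 1 XOR 2 = 3
XOR 3 with 3: 3 XOR 3 = 0
XOR 0 with 5: 0 XOR 5 = 5
XOR 5 with 6: 5 XOR 6 = 3
Nim-value = 3

3


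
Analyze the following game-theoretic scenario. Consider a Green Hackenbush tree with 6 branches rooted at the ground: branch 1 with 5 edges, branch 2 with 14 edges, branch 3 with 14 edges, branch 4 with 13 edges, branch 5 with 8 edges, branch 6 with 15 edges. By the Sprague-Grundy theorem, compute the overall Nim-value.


The tree has 6 branches from the ground vertex.
In Green Hackenbush, the Nim-value of a simple path of length k is k.
Branch 1: length 5, Nim-value = 5
Branch 2: length 14, Nim-value = 14
Branch 3: length 14, Nim-value = 14
Branch 4: length 13, Nim-value = 13
Branch 5: length 8, Nim-value = 8
Branch 6: length 15, Nim-value = 15
Total Nim-value = XOR of all branch values:
0 XOR 5 = 5
5 XOR 14 = 11
11 XOR 14 = 5
5 XOR 13 = 8
8 XOR 8 = 0
0 XOR 15 = 15
Nim-value of the tree = 15

15


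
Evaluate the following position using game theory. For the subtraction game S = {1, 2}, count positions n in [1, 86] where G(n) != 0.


Subtraction set S = {1, 2}, so G(n) = n mod 3.
G(n) = 0 when n is a multiple of 3.
Multiples of 3 in [1, 86]: 28
N-positions (nonzero Grundy) = 86 - 28 = 58

58


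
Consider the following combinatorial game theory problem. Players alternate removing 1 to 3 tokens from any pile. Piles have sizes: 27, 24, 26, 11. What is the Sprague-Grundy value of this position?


Subtraction set: {1, 2, 3}
For this subtraction set, G(n) = n mod 4 (period = max + 1 = 4).
Pile 1 (size 27): G(27) = 27 mod 4 = 3
Pile 2 (size 24): G(24) = 24 mod 4 = 0
Pile 3 (size 26): G(26) = 26 mod 4 = 2
Pile 4 (size 11): G(11) = 11 mod 4 = 3
Total Grundy value = XOR of all: 3 XOR 0 XOR 2 XOR 3 = 2

2
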